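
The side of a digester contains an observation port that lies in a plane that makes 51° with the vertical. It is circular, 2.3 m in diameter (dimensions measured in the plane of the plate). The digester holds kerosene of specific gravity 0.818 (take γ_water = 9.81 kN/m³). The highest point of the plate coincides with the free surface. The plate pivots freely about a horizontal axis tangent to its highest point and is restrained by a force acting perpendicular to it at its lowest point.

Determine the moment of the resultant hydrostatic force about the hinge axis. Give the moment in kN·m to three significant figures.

γ = 0.818 × 9.81 = 8.02458 kN/m³.
The plate makes 51° with the vertical, i.e. θ = 90° − 51° = 39° to the horizontal. Measuring y along the incline from the free-surface line, vertical depth h = y·sinθ with sinθ = 0.629320.
The centroid is at the centre, 1.15 m below the top of the plate, so y_c = 1.15 m and h_c = 1.15 × 0.629320 = 0.723718 m.
A = π(1.15)² = 4.15476 m².
Resultant F = γ·h_c·A = 8.02458 × 0.723718 × 4.15476 = 24.1289 kN.
I_c = πr⁴/4 = π × 1.15⁴/4 = 1.37367 m⁴.
Centre of pressure: y_p = y_c + I_c/(y_c·A) = 1.15 + 1.37367/(1.15 × 4.15476) = 1.15 + 0.287501 = 1.4375 m along the plane.
The resultant acts 1.15 + 0.287501 = 1.4375 m (along the plate) below the hinge at the top edge, so the moment about the hinge is M = F × 1.4375 = 24.1289 × 1.4375 = 34.6853 kN·m.

M ≈ 34.7 kN·m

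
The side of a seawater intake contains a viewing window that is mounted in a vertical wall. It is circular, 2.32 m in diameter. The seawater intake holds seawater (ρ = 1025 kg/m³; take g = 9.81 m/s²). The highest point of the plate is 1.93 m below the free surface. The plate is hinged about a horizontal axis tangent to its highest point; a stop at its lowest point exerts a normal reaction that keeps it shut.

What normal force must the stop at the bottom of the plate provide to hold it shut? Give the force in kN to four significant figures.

P ≈ 71.84 kN

γ = ρg = 1025 × 9.81 / 1000 = 10.05525 kN/m³.
The centroid is at the centre, 1.16 m below the top of the plate, so the centroid depth is h_c = 1.93 + 1.16 = 3.09 m.
A = π(1.16)² = 4.22733 m².
Resultant F = γ·h_c·A = 10.05525 × 3.09 × 4.22733 = 131.346 kN.
I_c = πr⁴/4 = π × 1.16⁴/4 = 1.42207 m⁴.
Centre of pressure: y_p = y_c + I_c/(y_c·A) = 3.09 + 1.42207/(3.09 × 4.22733) = 3.09 + 0.108867 = 3.19887 m along the plane.
The resultant acts 1.16 + 0.108867 = 1.26887 m (along the plate) below the hinge at the top edge, so the moment about the hinge is M = F × 1.26887 = 131.346 × 1.26887 = 166.661 kN·m.
A normal force at the bottom, 2.32 m from the hinge, must supply this moment: P = 166.661/2.32 = 71.8366 kN.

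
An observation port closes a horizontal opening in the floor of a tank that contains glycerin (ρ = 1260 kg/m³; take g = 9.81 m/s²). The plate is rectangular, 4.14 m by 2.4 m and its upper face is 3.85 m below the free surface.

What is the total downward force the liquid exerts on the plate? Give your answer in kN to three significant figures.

F ≈ 473 kN

γ = ρg = 1260 × 9.81 / 1000 = 12.3606 kN/m³.
The plate is horizontal, so pressure is uniform at p = γ·h = 12.3606 × 3.85 = 47.5883 kN/m².
A = 4.14 × 2.4 = 9.936 m².
F = p·A = 47.5883 × 9.936 = 472.837 kN.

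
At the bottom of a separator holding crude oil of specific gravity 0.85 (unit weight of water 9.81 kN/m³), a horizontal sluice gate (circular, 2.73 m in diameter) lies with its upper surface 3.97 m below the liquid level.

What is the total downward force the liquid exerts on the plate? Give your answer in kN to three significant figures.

F ≈ 194 kN

γ = 0.85 × 9.81 = 8.3385 kN/m³.
The plate is horizontal, so pressure is uniform at p = γ·h = 8.3385 × 3.97 = 33.1038 kN/m².
A = π(1.365)² = 5.85349 m².
F = p·A = 33.1038 × 5.85349 = 193.773 kN.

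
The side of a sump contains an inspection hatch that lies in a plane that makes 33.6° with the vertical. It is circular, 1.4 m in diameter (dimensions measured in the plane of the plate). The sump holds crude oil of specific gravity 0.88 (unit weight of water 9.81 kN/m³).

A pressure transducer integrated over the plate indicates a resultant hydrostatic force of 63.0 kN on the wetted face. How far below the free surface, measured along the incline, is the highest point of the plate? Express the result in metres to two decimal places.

γ = 0.88 × 9.81 = 8.6328 kN/m³.
A = π(0.7)² = 1.53938 m².
From F = γ·h_c·A, the centroid depth is h_c = 63.0/(8.6328 × 1.53938) = 4.74071 m.
The plate makes 33.6° with the vertical, i.e. θ = 90° − 33.6° = 56.4° to the horizontal. Measuring y along the incline from the free-surface line, vertical depth h = y·sinθ with sinθ = 0.832921.
Along the incline, y_c = h_c/sinθ = 4.74071/0.832921 = 5.69167 m.
The centroid is at the centre, 0.7 m below the top of the plate, so the highest point sits at y_top = 5.69167 − 0.7 = 4.99167 m along the incline.

y_top ≈ 4.99 m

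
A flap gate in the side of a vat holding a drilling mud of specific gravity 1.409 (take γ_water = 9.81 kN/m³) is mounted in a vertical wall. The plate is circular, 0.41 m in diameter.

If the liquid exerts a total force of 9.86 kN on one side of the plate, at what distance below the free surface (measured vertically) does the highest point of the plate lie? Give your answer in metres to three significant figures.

γ = 1.409 × 9.81 = 13.82229 kN/m³.
A = π(0.205)² = 0.132025 m².
From F = γ·h_c·A, the centroid depth is h_c = 9.86/(13.82229 × 0.132025) = 5.40307 m.
The centroid is at the centre, 0.205 m below the top of the plate, so the highest point sits at h_top = 5.40307 − 0.205 = 5.19807 m below the surface.

d_top ≈ 5.20 m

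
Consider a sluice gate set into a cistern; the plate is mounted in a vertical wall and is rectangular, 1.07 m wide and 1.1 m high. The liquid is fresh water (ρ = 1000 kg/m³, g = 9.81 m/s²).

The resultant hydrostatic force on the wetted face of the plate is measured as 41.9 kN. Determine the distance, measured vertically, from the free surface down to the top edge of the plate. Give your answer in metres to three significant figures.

d_top ≈ 3.08 m

γ = ρg = 1000 × 9.81 = 9810 N/m³ = 9.81 kN/m³.
A = 1.07 × 1.1 = 1.177 m².
From F = γ·h_c·A, the centroid depth is h_c = 41.9/(9.81 × 1.177) = 3.62885 m.
The centroid lies 1.1/2 = 0.55 m below the top edge, so the top edge sits at h_top = 3.62885 − 0.55 = 3.07885 m below the surface.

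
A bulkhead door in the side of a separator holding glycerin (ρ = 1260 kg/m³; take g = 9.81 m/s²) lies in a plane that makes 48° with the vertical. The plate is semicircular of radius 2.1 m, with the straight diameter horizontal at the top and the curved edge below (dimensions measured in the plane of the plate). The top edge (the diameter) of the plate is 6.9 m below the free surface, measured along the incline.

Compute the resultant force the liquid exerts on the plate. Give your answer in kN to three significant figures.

γ = ρg = 1260 × 9.81 / 1000 = 12.3606 kN/m³.
The plate makes 48° with the vertical, i.e. θ = 90° − 48° = 42° to the horizontal. Measuring y along the incline from the free-surface line, vertical depth h = y·sinθ with sinθ = 0.669131.
The centroid of a semicircle lies 4r/(3π) = 0.891268 m from the diameter, here below the top edge, so y_c = 6.9 + 0.891268 = 7.79127 m and h_c = 7.79127 × 0.669131 = 5.21338 m.
A = πr²/2 = π × 2.1²/2 = 6.92721 m².
Resultant F = γ·h_c·A = 12.3606 × 5.21338 × 6.92721 = 446.393 kN.

F ≈ 446 kN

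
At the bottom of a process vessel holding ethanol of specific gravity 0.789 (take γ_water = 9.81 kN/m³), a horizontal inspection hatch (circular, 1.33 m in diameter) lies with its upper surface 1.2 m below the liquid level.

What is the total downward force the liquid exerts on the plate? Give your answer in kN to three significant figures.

F ≈ 12.9 kN

γ = 0.789 × 9.81 = 7.74009 kN/m³.
The plate is horizontal, so pressure is uniform at p = γ·h = 7.74009 × 1.2 = 9.28811 kN/m².
A = π(0.665)² = 1.38929 m².
F = p·A = 9.28811 × 1.38929 = 12.9039 kN.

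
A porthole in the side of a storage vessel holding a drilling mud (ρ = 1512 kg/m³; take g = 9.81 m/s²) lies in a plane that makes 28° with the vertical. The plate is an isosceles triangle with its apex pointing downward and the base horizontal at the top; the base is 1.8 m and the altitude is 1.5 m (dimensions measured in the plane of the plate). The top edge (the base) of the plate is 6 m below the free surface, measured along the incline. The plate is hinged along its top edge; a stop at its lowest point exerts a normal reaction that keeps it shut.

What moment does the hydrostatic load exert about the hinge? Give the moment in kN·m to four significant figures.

M ≈ 59.67 kN·m

γ = ρg = 1512 × 9.81 / 1000 = 14.83272 kN/m³.
The plate makes 28° with the vertical, i.e. θ = 90° − 28° = 62° to the horizontal. Measuring y along the incline from the free-surface line, vertical depth h = y·sinθ with sinθ = 0.882948.
With the apex down, the centroid sits h/3 = 1.5/3 = 0.5 m below the base (the top edge), so y_c = 6 + 0.5 = 6.5 m and h_c = 6.5 × 0.882948 = 5.73916 m.
A = ½ × 1.8 × 1.5 = 1.35 m².
Resultant F = γ·h_c·A = 14.83272 × 5.73916 × 1.35 = 114.922 kN.
I_c = b·h³/36 = 1.8 × 1.5³/36 = 0.16875 m⁴.
Centre of pressure: y_p = y_c + I_c/(y_c·A) = 6.5 + 0.16875/(6.5 × 1.35) = 6.5 + 0.0192308 = 6.51923 m along the plane.
The resultant acts 0.5 + 0.0192308 = 0.519231 m (along the plate) below the hinge at the top edge, so the moment about the hinge is M = F × 0.519231 = 114.922 × 0.519231 = 59.6711 kN·m.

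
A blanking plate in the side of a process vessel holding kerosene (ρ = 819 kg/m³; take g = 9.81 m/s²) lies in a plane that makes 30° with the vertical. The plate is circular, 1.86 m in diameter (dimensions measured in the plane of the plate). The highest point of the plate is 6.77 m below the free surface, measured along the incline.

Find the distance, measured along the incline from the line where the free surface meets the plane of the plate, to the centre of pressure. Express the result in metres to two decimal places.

y_p = 7.73 m

γ = ρg = 819 × 9.81 / 1000 = 8.03439 kN/m³.
The plate makes 30° with the vertical, i.e. θ = 90° − 30° = 60° to the horizontal. Measuring y along the incline from the free-surface line, vertical depth h = y·sinθ with sinθ = 0.866025.
The centroid is at the centre, 0.93 m below the top of the plate, so y_c = 6.77 + 0.93 = 7.7 m and h_c = 7.7 × 0.866025 = 6.66839 m.
A = π(0.93)² = 2.71716 m².
Resultant F = γ·h_c·A = 8.03439 × 6.66839 × 2.71716 = 145.576 kN.
I_c = πr⁴/4 = π × 0.93⁴/4 = 0.587519 m⁴.
Centre of pressure: y_p = y_c + I_c/(y_c·A) = 7.7 + 0.587519/(7.7 × 2.71716) = 7.7 + 0.0280812 = 7.72808 m along the plane.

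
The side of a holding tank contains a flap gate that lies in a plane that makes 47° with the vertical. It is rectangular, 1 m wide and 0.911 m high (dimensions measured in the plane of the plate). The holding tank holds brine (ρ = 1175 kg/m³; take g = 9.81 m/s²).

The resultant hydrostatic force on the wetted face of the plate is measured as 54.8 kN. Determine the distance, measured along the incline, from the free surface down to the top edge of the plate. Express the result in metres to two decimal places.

γ = ρg = 1175 × 9.81 / 1000 = 11.52675 kN/m³.
A = 1 × 0.911 = 0.911 m².
From F = γ·h_c·A, the centroid depth is h_c = 54.8/(11.52675 × 0.911) = 5.21862 m.
The plate makes 47° with the vertical, i.e. θ = 90° − 47° = 43° to the horizontal. Measuring y along the incline from the free-surface line, vertical depth h = y·sinθ with sinθ = 0.681998.
Along the incline, y_c = h_c/sinθ = 5.21862/0.681998 = 7.65196 m.
The centroid lies 0.911/2 = 0.4555 m below the top edge, so the top edge sits at y_top = 7.65196 − 0.4555 = 7.19646 m along the incline.

y_top ≈ 7.20 m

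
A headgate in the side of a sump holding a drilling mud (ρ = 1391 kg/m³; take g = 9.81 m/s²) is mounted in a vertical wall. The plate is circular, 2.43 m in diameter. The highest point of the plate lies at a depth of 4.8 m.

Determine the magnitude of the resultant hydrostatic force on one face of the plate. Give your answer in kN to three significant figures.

γ = ρg = 1391 × 9.81 / 1000 = 13.64571 kN/m³.
The centroid is at the centre, 1.215 m below the top of the plate, so the centroid depth is h_c = 4.8 + 1.215 = 6.015 m.
A = π(1.215)² = 4.6377 m².
Resultant F = γ·h_c·A = 13.64571 × 6.015 × 4.6377 = 380.658 kN.

F ≈ 381 kN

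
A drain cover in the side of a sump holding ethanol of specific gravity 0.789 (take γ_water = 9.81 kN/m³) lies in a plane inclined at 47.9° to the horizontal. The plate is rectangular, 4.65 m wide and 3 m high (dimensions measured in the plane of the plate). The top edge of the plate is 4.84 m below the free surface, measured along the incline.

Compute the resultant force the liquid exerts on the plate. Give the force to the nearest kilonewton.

F ≈ 508 kN

γ = 0.789 × 9.81 = 7.74009 kN/m³.
Let θ = 47.9° be the plate's angle to the horizontal; measure y along the incline from where the plane meets the free surface. Vertical depth h = y·sinθ with sinθ = 0.741976.
The centroid lies 3/2 = 1.5 m below the top edge, so y_c = 4.84 + 1.5 = 6.34 m and h_c = 6.34 × 0.741976 = 4.70413 m.
A = 4.65 × 3 = 13.95 m².
Resultant F = γ·h_c·A = 7.74009 × 4.70413 × 13.95 = 507.925 kN.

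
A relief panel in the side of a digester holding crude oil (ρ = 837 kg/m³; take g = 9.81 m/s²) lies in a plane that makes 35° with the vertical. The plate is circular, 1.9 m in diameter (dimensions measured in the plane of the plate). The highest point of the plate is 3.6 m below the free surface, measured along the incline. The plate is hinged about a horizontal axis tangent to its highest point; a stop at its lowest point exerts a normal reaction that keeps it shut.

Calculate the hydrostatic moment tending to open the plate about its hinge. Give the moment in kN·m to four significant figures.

γ = ρg = 837 × 9.81 / 1000 = 8.21097 kN/m³.
The plate makes 35° with the vertical, i.e. θ = 90° − 35° = 55° to the horizontal. Measuring y along the incline from the free-surface line, vertical depth h = y·sinθ with sinθ = 0.819152.
The centroid is at the centre, 0.95 m below the top of the plate, so y_c = 3.6 + 0.95 = 4.55 m and h_c = 4.55 × 0.819152 = 3.72714 m.
A = π(0.95)² = 2.83529 m².
Resultant F = γ·h_c·A = 8.21097 × 3.72714 × 2.83529 = 86.7696 kN.
I_c = πr⁴/4 = π × 0.95⁴/4 = 0.639712 m⁴.
Centre of pressure: y_p = y_c + I_c/(y_c·A) = 4.55 + 0.639712/(4.55 × 2.83529) = 4.55 + 0.0495879 = 4.59959 m along the plane.
The resultant acts 0.95 + 0.0495879 = 0.999588 m (along the plate) below the hinge at the top edge, so the moment about the hinge is M = F × 0.999588 = 86.7696 × 0.999588 = 86.7339 kN·m.

M ≈ 86.73 kN·m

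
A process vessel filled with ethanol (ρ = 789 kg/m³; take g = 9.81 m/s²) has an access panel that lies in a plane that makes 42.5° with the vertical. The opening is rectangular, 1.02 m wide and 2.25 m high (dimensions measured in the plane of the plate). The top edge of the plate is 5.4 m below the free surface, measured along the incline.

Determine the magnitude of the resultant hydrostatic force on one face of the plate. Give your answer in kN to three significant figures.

F ≈ 85.5 kN

γ = ρg = 789 × 9.81 / 1000 = 7.74009 kN/m³.
The plate makes 42.5° with the vertical, i.e. θ = 90° − 42.5° = 47.5° to the horizontal. Measuring y along the incline from the free-surface line, vertical depth h = y·sinθ with sinθ = 0.737277.
The centroid lies 2.25/2 = 1.125 m below the top edge, so y_c = 5.4 + 1.125 = 6.525 m and h_c = 6.525 × 0.737277 = 4.81073 m.
A = 1.02 × 2.25 = 2.295 m².
Resultant F = γ·h_c·A = 7.74009 × 4.81073 × 2.295 = 85.4554 kN.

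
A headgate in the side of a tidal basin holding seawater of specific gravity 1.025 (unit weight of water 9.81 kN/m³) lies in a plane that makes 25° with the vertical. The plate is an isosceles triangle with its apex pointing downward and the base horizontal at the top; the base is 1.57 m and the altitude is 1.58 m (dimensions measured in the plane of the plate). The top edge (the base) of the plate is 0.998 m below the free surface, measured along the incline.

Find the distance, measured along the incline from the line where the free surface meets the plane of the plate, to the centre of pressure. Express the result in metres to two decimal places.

γ = 1.025 × 9.81 = 10.05525 kN/m³.
The plate makes 25° with the vertical, i.e. θ = 90° − 25° = 65° to the horizontal. Measuring y along the incline from the free-surface line, vertical depth h = y·sinθ with sinθ = 0.906308.
With the apex down, the centroid sits h/3 = 1.58/3 = 0.526667 m below the base (the top edge), so y_c = 0.998 + 0.526667 = 1.52467 m and h_c = 1.52467 × 0.906308 = 1.38182 m.
A = ½ × 1.57 × 1.58 = 1.2403 m².
Resultant F = γ·h_c·A = 10.05525 × 1.38182 × 1.2403 = 17.2334 kN.
I_c = b·h³/36 = 1.57 × 1.58³/36 = 0.172016 m⁴.
Centre of pressure: y_p = y_c + I_c/(y_c·A) = 1.52467 + 0.172016/(1.52467 × 1.2403) = 1.52467 + 0.0909633 = 1.61563 m along the plane.

y_p = 1.62 m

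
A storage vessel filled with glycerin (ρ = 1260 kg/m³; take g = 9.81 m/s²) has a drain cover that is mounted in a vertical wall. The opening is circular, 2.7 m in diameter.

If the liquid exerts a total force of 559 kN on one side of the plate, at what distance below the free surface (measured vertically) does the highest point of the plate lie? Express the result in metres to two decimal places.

d_top ≈ 6.55 m

γ = ρg = 1260 × 9.81 / 1000 = 12.3606 kN/m³.
A = π(1.35)² = 5.72555 m².
From F = γ·h_c·A, the centroid depth is h_c = 559/(12.3606 × 5.72555) = 7.89869 m.
The centroid is at the centre, 1.35 m below the top of the plate, so the highest point sits at h_top = 7.89869 − 1.35 = 6.54869 m below the surface.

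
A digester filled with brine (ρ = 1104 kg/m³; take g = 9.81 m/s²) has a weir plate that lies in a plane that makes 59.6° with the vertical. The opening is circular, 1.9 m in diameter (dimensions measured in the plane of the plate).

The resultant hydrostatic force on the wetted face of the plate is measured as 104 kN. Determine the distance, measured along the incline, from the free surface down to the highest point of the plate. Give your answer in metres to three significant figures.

y_top ≈ 5.74 m

γ = ρg = 1104 × 9.81 / 1000 = 10.83024 kN/m³.
A = π(0.95)² = 2.83529 m².
From F = γ·h_c·A, the centroid depth is h_c = 104/(10.83024 × 2.83529) = 3.38686 m.
The plate makes 59.6° with the vertical, i.e. θ = 90° − 59.6° = 30.4° to the horizontal. Measuring y along the incline from the free-surface line, vertical depth h = y·sinθ with sinθ = 0.506034.
Along the incline, y_c = h_c/sinθ = 3.38686/0.506034 = 6.69295 m.
The centroid is at the centre, 0.95 m below the top of the plate, so the highest point sits at y_top = 6.69295 − 0.95 = 5.74295 m along the incline.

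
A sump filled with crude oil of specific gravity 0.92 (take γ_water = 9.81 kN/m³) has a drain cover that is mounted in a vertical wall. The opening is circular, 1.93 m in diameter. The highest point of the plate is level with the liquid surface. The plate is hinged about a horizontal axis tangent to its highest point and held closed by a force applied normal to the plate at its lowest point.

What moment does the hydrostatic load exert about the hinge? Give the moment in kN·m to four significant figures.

γ = 0.92 × 9.81 = 9.0252 kN/m³.
The centroid is at the centre, 0.965 m below the top of the plate, so the centroid depth is h_c = 0.965 m.
A = π(0.965)² = 2.92553 m².
Resultant F = γ·h_c·A = 9.0252 × 0.965 × 2.92553 = 25.4794 kN.
I_c = πr⁴/4 = π × 0.965⁴/4 = 0.681082 m⁴.
Centre of pressure: y_p = y_c + I_c/(y_c·A) = 0.965 + 0.681082/(0.965 × 2.92553) = 0.965 + 0.24125 = 1.20625 m along the plane.
The resultant acts 0.965 + 0.24125 = 1.20625 m (along the plate) below the hinge at the top edge, so the moment about the hinge is M = F × 1.20625 = 25.4794 × 1.20625 = 30.7345 kN·m.

M ≈ 30.73 kN·m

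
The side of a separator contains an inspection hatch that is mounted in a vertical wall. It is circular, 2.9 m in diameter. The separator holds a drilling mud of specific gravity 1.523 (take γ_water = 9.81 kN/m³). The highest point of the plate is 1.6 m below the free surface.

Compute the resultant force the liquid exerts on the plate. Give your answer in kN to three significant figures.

γ = 1.523 × 9.81 = 14.94063 kN/m³.
The centroid is at the centre, 1.45 m below the top of the plate, so the centroid depth is h_c = 1.6 + 1.45 = 3.05 m.
A = π(1.45)² = 6.6052 m².
Resultant F = γ·h_c·A = 14.94063 × 3.05 × 6.6052 = 300.992 kN.

F ≈ 301 kN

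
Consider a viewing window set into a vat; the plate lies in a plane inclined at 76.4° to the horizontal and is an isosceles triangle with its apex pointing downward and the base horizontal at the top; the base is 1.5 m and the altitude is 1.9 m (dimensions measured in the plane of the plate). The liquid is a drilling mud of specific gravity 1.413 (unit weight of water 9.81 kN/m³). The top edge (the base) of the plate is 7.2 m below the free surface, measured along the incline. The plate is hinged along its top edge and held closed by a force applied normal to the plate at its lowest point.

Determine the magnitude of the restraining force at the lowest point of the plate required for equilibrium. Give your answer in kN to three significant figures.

γ = 1.413 × 9.81 = 13.86153 kN/m³.
Let θ = 76.4° be the plate's angle to the horizontal; measure y along the incline from where the plane meets the free surface. Vertical depth h = y·sinθ with sinθ = 0.971961.
With the apex down, the centroid sits h/3 = 1.9/3 = 0.633333 m below the base (the top edge), so y_c = 7.2 + 0.633333 = 7.83333 m and h_c = 7.83333 × 0.971961 = 7.61369 m.
A = ½ × 1.5 × 1.9 = 1.425 m².
Resultant F = γ·h_c·A = 13.86153 × 7.61369 × 1.425 = 150.391 kN.
I_c = b·h³/36 = 1.5 × 1.9³/36 = 0.285792 m⁴.
Centre of pressure: y_p = y_c + I_c/(y_c·A) = 7.83333 + 0.285792/(7.83333 × 1.425) = 7.83333 + 0.0256029 = 7.85893 m along the plane.
The resultant acts 0.633333 + 0.0256029 = 0.658936 m (along the plate) below the hinge at the top edge, so the moment about the hinge is M = F × 0.658936 = 150.391 × 0.658936 = 99.098 kN·m.
A normal force at the bottom, 1.9 m from the hinge, must supply this moment: P = 99.098/1.9 = 52.1568 kN.

P ≈ 52.2 kN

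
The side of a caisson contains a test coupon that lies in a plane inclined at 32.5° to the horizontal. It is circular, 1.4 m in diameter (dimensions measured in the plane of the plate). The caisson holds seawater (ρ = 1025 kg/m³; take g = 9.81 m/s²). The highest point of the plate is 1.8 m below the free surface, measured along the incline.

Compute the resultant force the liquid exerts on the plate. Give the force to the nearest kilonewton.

F ≈ 21 kN

γ = ρg = 1025 × 9.81 / 1000 = 10.05525 kN/m³.
Let θ = 32.5° be the plate's angle to the horizontal; measure y along the incline from where the plane meets the free surface. Vertical depth h = y·sinθ with sinθ = 0.537300.
The centroid is at the centre, 0.7 m below the top of the plate, so y_c = 1.8 + 0.7 = 2.5 m and h_c = 2.5 × 0.537300 = 1.34325 m.
A = π(0.7)² = 1.53938 m².
Resultant F = γ·h_c·A = 10.05525 × 1.34325 × 1.53938 = 20.792 kN.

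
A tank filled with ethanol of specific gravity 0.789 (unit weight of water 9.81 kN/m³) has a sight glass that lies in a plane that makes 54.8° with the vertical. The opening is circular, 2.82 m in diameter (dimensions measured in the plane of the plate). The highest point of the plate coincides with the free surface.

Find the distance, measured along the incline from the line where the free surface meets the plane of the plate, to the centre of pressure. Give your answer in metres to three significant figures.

γ = 0.789 × 9.81 = 7.74009 kN/m³.
The plate makes 54.8° with the vertical, i.e. θ = 90° − 54.8° = 35.2° to the horizontal. Measuring y along the incline from the free-surface line, vertical depth h = y·sinθ with sinθ = 0.576432.
The centroid is at the centre, 1.41 m below the top of the plate, so y_c = 1.41 m and h_c = 1.41 × 0.576432 = 0.812769 m.
A = π(1.41)² = 6.2458 m².
Resultant F = γ·h_c·A = 7.74009 × 0.812769 × 6.2458 = 39.2917 kN.
I_c = πr⁴/4 = π × 1.41⁴/4 = 3.10432 m⁴.
Centre of pressure: y_p = y_c + I_c/(y_c·A) = 1.41 + 3.10432/(1.41 × 6.2458) = 1.41 + 0.3525 = 1.7625 m along the plane.

y_p = 1.76 m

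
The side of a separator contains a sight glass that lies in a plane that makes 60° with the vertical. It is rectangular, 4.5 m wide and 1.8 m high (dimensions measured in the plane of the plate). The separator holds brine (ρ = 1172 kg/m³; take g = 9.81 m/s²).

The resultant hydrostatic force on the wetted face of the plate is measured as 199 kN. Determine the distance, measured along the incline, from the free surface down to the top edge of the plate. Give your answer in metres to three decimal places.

y_top ≈ 3.374 m

γ = ρg = 1172 × 9.81 / 1000 = 11.49732 kN/m³.
A = 4.5 × 1.8 = 8.1 m².
From F = γ·h_c·A, the centroid depth is h_c = 199/(11.49732 × 8.1) = 2.13684 m.
The plate makes 60° with the vertical, i.e. θ = 90° − 60° = 30° to the horizontal. Measuring y along the incline from the free-surface line, vertical depth h = y·sinθ with sinθ = 0.500000.
Along the incline, y_c = h_c/sinθ = 2.13684/0.500000 = 4.27368 m.
The centroid lies 1.8/2 = 0.9 m below the top edge, so the top edge sits at y_top = 4.27368 − 0.9 = 3.37368 m along the incline.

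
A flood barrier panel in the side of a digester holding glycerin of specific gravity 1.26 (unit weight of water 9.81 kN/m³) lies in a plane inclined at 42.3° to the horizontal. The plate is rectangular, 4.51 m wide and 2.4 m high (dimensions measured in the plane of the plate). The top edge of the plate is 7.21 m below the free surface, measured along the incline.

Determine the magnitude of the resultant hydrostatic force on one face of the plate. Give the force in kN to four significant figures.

F ≈ 757.3 kN

γ = 1.26 × 9.81 = 12.3606 kN/m³.
Let θ = 42.3° be the plate's angle to the horizontal; measure y along the incline from where the plane meets the free surface. Vertical depth h = y·sinθ with sinθ = 0.673013.
The centroid lies 2.4/2 = 1.2 m below the top edge, so y_c = 7.21 + 1.2 = 8.41 m and h_c = 8.41 × 0.673013 = 5.66004 m.
A = 4.51 × 2.4 = 10.824 m².
Resultant F = γ·h_c·A = 12.3606 × 5.66004 × 10.824 = 757.263 kN.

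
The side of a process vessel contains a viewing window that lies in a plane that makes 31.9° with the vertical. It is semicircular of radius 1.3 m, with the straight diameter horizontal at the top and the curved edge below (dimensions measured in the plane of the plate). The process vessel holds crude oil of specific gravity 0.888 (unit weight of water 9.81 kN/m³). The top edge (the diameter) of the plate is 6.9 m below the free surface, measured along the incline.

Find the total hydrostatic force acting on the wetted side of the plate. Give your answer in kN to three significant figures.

γ = 0.888 × 9.81 = 8.71128 kN/m³.
The plate makes 31.9° with the vertical, i.e. θ = 90° − 31.9° = 58.1° to the horizontal. Measuring y along the incline from the free-surface line, vertical depth h = y·sinθ with sinθ = 0.848972.
The centroid of a semicircle lies 4r/(3π) = 0.551737 m from the diameter, here below the top edge, so y_c = 6.9 + 0.551737 = 7.45174 m and h_c = 7.45174 × 0.848972 = 6.32632 m.
A = πr²/2 = π × 1.3²/2 = 2.65465 m².
Resultant F = γ·h_c·A = 8.71128 × 6.32632 × 2.65465 = 146.299 kN.

F ≈ 146 kN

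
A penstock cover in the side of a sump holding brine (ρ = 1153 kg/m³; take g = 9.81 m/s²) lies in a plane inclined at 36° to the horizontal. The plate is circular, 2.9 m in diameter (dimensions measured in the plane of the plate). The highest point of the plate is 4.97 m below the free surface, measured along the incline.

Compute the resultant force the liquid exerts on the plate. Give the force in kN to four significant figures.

γ = ρg = 1153 × 9.81 / 1000 = 11.31093 kN/m³.
Let θ = 36° be the plate's angle to the horizontal; measure y along the incline from where the plane meets the free surface. Vertical depth h = y·sinθ with sinθ = 0.587785.
The centroid is at the centre, 1.45 m below the top of the plate, so y_c = 4.97 + 1.45 = 6.42 m and h_c = 6.42 × 0.587785 = 3.77358 m.
A = π(1.45)² = 6.6052 m².
Resultant F = γ·h_c·A = 11.31093 × 3.77358 × 6.6052 = 281.928 kN.

F ≈ 281.9 kN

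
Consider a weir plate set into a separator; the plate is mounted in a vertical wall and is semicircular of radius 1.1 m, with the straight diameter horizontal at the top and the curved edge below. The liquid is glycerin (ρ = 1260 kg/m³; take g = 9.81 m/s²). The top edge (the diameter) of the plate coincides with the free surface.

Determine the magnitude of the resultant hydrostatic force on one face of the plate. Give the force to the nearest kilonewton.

γ = ρg = 1260 × 9.81 / 1000 = 12.3606 kN/m³.
The centroid of a semicircle lies 4r/(3π) = 0.466854 m from the diameter, here below the top edge, so the centroid depth is h_c = 0.466854 m.
A = πr²/2 = π × 1.1²/2 = 1.90066 m².
Resultant F = γ·h_c·A = 12.3606 × 0.466854 × 1.90066 = 10.9679 kN.

F ≈ 11 kN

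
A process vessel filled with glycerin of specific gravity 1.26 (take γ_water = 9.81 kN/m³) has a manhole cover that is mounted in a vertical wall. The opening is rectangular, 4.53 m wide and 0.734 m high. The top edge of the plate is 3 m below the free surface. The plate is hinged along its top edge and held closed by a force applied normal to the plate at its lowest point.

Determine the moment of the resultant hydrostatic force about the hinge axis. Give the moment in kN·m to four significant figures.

γ = 1.26 × 9.81 = 12.3606 kN/m³.
The centroid lies 0.734/2 = 0.367 m below the top edge, so the centroid depth is h_c = 3 + 0.367 = 3.367 m.
A = 4.53 × 0.734 = 3.32502 m².
Resultant F = γ·h_c·A = 12.3606 × 3.367 × 3.32502 = 138.381 kN.
I_c = b·h³/12 = 4.53 × 0.734³/12 = 0.149281 m⁴.
Centre of pressure: y_p = y_c + I_c/(y_c·A) = 3.367 + 0.149281/(3.367 × 3.32502) = 3.367 + 0.0133342 = 3.38033 m along the plane.
The resultant acts 0.367 + 0.0133342 = 0.380334 m (along the plate) below the hinge at the top edge, so the moment about the hinge is M = F × 0.380334 = 138.381 × 0.380334 = 52.631 kN·m.

M ≈ 52.63 kN·m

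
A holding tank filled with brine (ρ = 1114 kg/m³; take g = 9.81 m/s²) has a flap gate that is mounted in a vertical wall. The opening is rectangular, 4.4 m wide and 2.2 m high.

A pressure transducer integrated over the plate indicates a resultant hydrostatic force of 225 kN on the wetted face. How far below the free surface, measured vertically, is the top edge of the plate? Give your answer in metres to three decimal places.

γ = ρg = 1114 × 9.81 / 1000 = 10.92834 kN/m³.
A = 4.4 × 2.2 = 9.68 m².
From F = γ·h_c·A, the centroid depth is h_c = 225/(10.92834 × 9.68) = 2.12693 m.
The centroid lies 2.2/2 = 1.1 m below the top edge, so the top edge sits at h_top = 2.12693 − 1.1 = 1.02693 m below the surface.

d_top ≈ 1.027 m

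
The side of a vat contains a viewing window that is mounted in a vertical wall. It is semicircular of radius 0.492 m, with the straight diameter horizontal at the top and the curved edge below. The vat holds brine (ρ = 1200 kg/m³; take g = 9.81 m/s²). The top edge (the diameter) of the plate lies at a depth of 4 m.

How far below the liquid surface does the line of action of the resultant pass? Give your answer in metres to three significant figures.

γ = ρg = 1200 × 9.81 / 1000 = 11.772 kN/m³.
The centroid of a semicircle lies 4r/(3π) = 0.208811 m from the diameter, here below the top edge, so the centroid depth is h_c = 4 + 0.208811 = 4.20881 m.
A = πr²/2 = π × 0.492²/2 = 0.380233 m².
Resultant F = γ·h_c·A = 11.772 × 4.20881 × 0.380233 = 18.8391 kN.
I_c = (π/8 − 8/(9π))·r⁴ = 0.109757 × 0.492⁴ = 0.00643121 m⁴.
Centre of pressure: y_p = y_c + I_c/(y_c·A) = 4.20881 + 0.00643121/(4.20881 × 0.380233) = 4.20881 + 0.00401868 = 4.21283 m along the plane.

h_p = 4.21 m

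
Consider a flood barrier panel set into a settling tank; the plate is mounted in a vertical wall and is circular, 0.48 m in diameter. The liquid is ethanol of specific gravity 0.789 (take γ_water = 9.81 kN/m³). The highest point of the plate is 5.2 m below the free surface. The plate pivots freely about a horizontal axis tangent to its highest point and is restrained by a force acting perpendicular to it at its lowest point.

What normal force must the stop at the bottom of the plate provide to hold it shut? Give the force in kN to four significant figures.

γ = 0.789 × 9.81 = 7.74009 kN/m³.
The centroid is at the centre, 0.24 m below the top of the plate, so the centroid depth is h_c = 5.2 + 0.24 = 5.44 m.
A = π(0.24)² = 0.180956 m².
Resultant F = γ·h_c·A = 7.74009 × 5.44 × 0.180956 = 7.61935 kN.
I_c = πr⁴/4 = π × 0.24⁴/4 = 0.00260576 m⁴.
Centre of pressure: y_p = y_c + I_c/(y_c·A) = 5.44 + 0.00260576/(5.44 × 0.180956) = 5.44 + 0.00264705 = 5.44265 m along the plane.
The resultant acts 0.24 + 0.00264705 = 0.242647 m (along the plate) below the hinge at the top edge, so the moment about the hinge is M = F × 0.242647 = 7.61935 × 0.242647 = 1.84881 kN·m.
A normal force at the bottom, 0.48 m from the hinge, must supply this moment: P = 1.84881/0.48 = 3.85169 kN.

P ≈ 3.852 kN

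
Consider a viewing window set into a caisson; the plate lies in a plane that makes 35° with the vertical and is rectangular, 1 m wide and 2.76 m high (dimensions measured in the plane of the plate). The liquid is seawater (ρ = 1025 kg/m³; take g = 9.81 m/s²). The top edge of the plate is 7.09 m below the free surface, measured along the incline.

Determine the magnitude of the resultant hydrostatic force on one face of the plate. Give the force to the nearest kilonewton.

F ≈ 193 kN

γ = ρg = 1025 × 9.81 / 1000 = 10.05525 kN/m³.
The plate makes 35° with the vertical, i.e. θ = 90° − 35° = 55° to the horizontal. Measuring y along the incline from the free-surface line, vertical depth h = y·sinθ with sinθ = 0.819152.
The centroid lies 2.76/2 = 1.38 m below the top edge, so y_c = 7.09 + 1.38 = 8.47 m and h_c = 8.47 × 0.819152 = 6.93822 m.
A = 1 × 2.76 = 2.76 m².
Resultant F = γ·h_c·A = 10.05525 × 6.93822 × 2.76 = 192.553 kN.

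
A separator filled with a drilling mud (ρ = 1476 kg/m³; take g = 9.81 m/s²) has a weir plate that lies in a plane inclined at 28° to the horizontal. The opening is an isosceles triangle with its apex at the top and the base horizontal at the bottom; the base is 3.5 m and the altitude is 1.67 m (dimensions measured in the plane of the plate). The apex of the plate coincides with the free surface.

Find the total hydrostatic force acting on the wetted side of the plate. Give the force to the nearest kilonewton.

γ = ρg = 1476 × 9.81 / 1000 = 14.47956 kN/m³.
Let θ = 28° be the plate's angle to the horizontal; measure y along the incline from where the plane meets the free surface. Vertical depth h = y·sinθ with sinθ = 0.469472.
With the apex up, the centroid sits 2h/3 = 2 × 1.67/3 = 1.11333 m below the apex, so y_c = 1.11333 m and h_c = 1.11333 × 0.469472 = 0.522677 m.
A = ½ × 3.5 × 1.67 = 2.9225 m².
Resultant F = γ·h_c·A = 14.47956 × 0.522677 × 2.9225 = 22.1179 kN.

F ≈ 22 kN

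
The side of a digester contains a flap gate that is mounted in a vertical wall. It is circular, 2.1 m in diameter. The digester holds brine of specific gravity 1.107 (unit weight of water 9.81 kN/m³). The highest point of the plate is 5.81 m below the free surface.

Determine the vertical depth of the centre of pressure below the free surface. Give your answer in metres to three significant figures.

h_p = 6.90 m

γ = 1.107 × 9.81 = 10.85967 kN/m³.
The centroid is at the centre, 1.05 m below the top of the plate, so the centroid depth is h_c = 5.81 + 1.05 = 6.86 m.
A = π(1.05)² = 3.46361 m².
Resultant F = γ·h_c·A = 10.85967 × 6.86 × 3.46361 = 258.03 kN.
I_c = πr⁴/4 = π × 1.05⁴/4 = 0.954656 m⁴.
Centre of pressure: y_p = y_c + I_c/(y_c·A) = 6.86 + 0.954656/(6.86 × 3.46361) = 6.86 + 0.0401785 = 6.90018 m along the plane.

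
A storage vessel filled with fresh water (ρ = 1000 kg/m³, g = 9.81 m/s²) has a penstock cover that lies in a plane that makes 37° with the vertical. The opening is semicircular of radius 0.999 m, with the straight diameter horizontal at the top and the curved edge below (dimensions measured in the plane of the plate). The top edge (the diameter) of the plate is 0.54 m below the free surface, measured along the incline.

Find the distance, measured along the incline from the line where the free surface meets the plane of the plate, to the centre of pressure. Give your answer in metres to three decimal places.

γ = ρg = 1000 × 9.81 = 9810 N/m³ = 9.81 kN/m³.
The plate makes 37° with the vertical, i.e. θ = 90° − 37° = 53° to the horizontal. Measuring y along the incline from the free-surface line, vertical depth h = y·sinθ with sinθ = 0.798636.
The centroid of a semicircle lies 4r/(3π) = 0.423989 m from the diameter, here below the top edge, so y_c = 0.54 + 0.423989 = 0.963989 m and h_c = 0.963989 × 0.798636 = 0.769876 m.
A = πr²/2 = π × 0.999²/2 = 1.56766 m².
Resultant F = γ·h_c·A = 9.81 × 0.769876 × 1.56766 = 11.8397 kN.
I_c = (π/8 − 8/(9π))·r⁴ = 0.109757 × 0.999⁴ = 0.109319 m⁴.
Centre of pressure: y_p = y_c + I_c/(y_c·A) = 0.963989 + 0.109319/(0.963989 × 1.56766) = 0.963989 + 0.0723389 = 1.03633 m along the plane.

y_p = 1.036 m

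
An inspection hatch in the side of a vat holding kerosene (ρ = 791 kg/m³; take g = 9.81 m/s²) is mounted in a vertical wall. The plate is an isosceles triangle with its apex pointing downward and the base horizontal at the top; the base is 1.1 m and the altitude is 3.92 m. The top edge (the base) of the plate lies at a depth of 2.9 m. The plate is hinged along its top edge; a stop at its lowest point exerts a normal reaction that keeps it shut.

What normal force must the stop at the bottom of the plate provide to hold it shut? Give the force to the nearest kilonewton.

γ = ρg = 791 × 9.81 / 1000 = 7.75971 kN/m³.
With the apex down, the centroid sits h/3 = 3.92/3 = 1.30667 m below the base (the top edge), so the centroid depth is h_c = 2.9 + 1.30667 = 4.20667 m.
A = ½ × 1.1 × 3.92 = 2.156 m².
Resultant F = γ·h_c·A = 7.75971 × 4.20667 × 2.156 = 70.3773 kN.
I_c = b·h³/36 = 1.1 × 3.92³/36 = 1.84055 m⁴.
Centre of pressure: y_p = y_c + I_c/(y_c·A) = 4.20667 + 1.84055/(4.20667 × 2.156) = 4.20667 + 0.202937 = 4.40961 m along the plane.
The resultant acts 1.30667 + 0.202937 = 1.50961 m (along the plate) below the hinge at the top edge, so the moment about the hinge is M = F × 1.50961 = 70.3773 × 1.50961 = 106.242 kN·m.
A normal force at the bottom, 3.92 m from the hinge, must supply this moment: P = 106.242/3.92 = 27.1026 kN.

P ≈ 27 kN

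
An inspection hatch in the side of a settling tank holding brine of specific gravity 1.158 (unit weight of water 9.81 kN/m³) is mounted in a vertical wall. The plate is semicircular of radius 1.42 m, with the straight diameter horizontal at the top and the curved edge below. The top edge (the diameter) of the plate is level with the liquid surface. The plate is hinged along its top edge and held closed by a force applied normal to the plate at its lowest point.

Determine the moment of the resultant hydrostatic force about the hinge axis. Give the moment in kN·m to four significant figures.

γ = 1.158 × 9.81 = 11.35998 kN/m³.
The centroid of a semicircle lies 4r/(3π) = 0.602667 m from the diameter, here below the top edge, so the centroid depth is h_c = 0.602667 m.
A = πr²/2 = π × 1.42²/2 = 3.16735 m².
Resultant F = γ·h_c·A = 11.35998 × 0.602667 × 3.16735 = 21.6846 kN.
I_c = (π/8 − 8/(9π))·r⁴ = 0.109757 × 1.42⁴ = 0.446258 m⁴.
Centre of pressure: y_p = y_c + I_c/(y_c·A) = 0.602667 + 0.446258/(0.602667 × 3.16735) = 0.602667 + 0.233783 = 0.83645 m along the plane.
The resultant acts 0.602667 + 0.233783 = 0.83645 m (along the plate) below the hinge at the top edge, so the moment about the hinge is M = F × 0.83645 = 21.6846 × 0.83645 = 18.1381 kN·m.

M ≈ 18.14 kN·m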